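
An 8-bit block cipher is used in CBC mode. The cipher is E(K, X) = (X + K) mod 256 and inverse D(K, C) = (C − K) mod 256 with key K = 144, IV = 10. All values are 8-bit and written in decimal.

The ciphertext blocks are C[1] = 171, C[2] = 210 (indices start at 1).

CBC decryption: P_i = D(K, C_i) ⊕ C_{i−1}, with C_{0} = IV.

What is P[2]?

P[2] = 233

P[2]: D(K, 210) = 66; 66 ⊕ 171 = 233.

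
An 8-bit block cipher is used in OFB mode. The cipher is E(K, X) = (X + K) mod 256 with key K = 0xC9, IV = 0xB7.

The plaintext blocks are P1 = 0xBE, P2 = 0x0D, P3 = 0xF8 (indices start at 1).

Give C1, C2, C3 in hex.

OFB encryption: S_i = E(K, S_{i−1}) with S_{0} = IV; C_i = P_i ⊕ S_i.
C1: S = E(K, 0xB7) = 0x80; 0xBE ⊕ 0x80 = 0x3E.
C2: S = E(K, 0x80) = 0x49; 0x0D ⊕ 0x49 = 0x44.
C3: S = E(K, 0x49) = 0x12; 0xF8 ⊕ 0x12 = 0xEA.

C1 = 0x3E, C2 = 0x44, C3 = 0xEA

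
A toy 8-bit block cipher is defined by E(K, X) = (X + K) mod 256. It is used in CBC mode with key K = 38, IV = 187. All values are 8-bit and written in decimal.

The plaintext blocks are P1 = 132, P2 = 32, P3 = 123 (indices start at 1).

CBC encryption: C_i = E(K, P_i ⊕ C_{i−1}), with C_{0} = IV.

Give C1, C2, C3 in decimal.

C1: P1 ⊕ 187 = 63; E(K, 63) = 101.
C2: P2 ⊕ 101 = 69; E(K, 69) = 107.
C3: P3 ⊕ 107 = 16; E(K, 16) = 54.

C1 = 101, C2 = 107, C3 = 54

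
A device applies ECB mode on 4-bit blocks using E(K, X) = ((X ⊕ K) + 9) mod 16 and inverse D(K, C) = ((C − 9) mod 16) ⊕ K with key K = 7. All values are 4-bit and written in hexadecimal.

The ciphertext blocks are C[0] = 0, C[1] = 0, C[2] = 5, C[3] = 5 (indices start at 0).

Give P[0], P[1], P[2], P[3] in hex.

P[0] = 0, P[1] = 0, P[2] = B, P[3] = B

ECB decryption: P_i = D(K, C_i).
P[0]: D(K, 0) = 0.
P[1]: D(K, 0) = 0.
P[2]: D(K, 5) = B.
P[3]: D(K, 5) = B.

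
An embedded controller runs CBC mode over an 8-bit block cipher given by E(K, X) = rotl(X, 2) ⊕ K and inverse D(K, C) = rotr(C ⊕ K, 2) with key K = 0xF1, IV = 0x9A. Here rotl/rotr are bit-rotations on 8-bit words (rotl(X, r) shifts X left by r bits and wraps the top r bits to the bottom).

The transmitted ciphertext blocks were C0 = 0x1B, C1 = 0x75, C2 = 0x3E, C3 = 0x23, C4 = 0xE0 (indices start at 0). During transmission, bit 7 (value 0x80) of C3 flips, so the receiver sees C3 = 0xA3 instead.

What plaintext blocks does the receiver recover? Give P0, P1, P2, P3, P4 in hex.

CBC decryption: P_i = D(K, C_i) ⊕ C_{i−1}, with C_{−1} = IV.
Only C3 changed, to 0xA3. In CBC, a change in C_i garbles P_i and flips the same bit in P_{i+1}. Decrypting the received ciphertext:
P0: D(K, 0x1B) = 0xBA; 0xBA ⊕ 0x9A = 0x20.
P1: D(K, 0x75) = 0x21; 0x21 ⊕ 0x1B = 0x3A.
P2: D(K, 0x3E) = 0xF3; 0xF3 ⊕ 0x75 = 0x86.
P3: D(K, 0xA3) = 0x94; 0x94 ⊕ 0x3E = 0xAA.
P4: D(K, 0xE0) = 0x44; 0x44 ⊕ 0xA3 = 0xE7.
Blocks that differ from the original plaintext: P3, P4.

P0 = 0x20, P1 = 0x3A, P2 = 0x86, P3 = 0xAA, P4 = 0xE7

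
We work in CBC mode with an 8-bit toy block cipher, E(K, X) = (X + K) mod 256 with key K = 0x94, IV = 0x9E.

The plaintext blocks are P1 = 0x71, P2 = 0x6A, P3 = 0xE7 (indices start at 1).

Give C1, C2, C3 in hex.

CBC encryption: C_i = E(K, P_i ⊕ C_{i−1}), with C_{0} = IV.
C1: P1 ⊕ 0x9E = 0xEF; E(K, 0xEF) = 0x83.
C2: P2 ⊕ 0x83 = 0xE9; E(K, 0xE9) = 0x7D.
C3: P3 ⊕ 0x7D = 0x9A; E(K, 0x9A) = 0x2E.

C1 = 0x83, C2 = 0x7D, C3 = 0x2E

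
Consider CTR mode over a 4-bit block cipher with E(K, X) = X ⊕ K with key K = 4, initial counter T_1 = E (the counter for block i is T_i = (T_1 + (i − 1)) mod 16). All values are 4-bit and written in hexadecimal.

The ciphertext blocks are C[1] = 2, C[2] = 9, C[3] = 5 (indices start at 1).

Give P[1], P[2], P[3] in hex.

P[1] = 8, P[2] = 2, P[3] = 1

CTR decryption: S_i = E(K, T_i) where T_i is the counter for block i; P_i = C_i ⊕ S_i.
P[1]: T = E, S = E(K, T) = A; 2 ⊕ A = 8.
P[2]: T = F, S = E(K, T) = B; 9 ⊕ B = 2.
P[3]: T = 0, S = E(K, T) = 4; 5 ⊕ 4 = 1.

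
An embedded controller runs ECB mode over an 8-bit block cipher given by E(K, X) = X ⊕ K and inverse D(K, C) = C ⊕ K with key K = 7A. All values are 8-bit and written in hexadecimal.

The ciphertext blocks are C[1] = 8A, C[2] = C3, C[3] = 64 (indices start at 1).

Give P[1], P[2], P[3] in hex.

P[1] = F0, P[2] = B9, P[3] = 1E

ECB decryption: P_i = D(K, C_i).
P[1]: D(K, 8A) = F0.
P[2]: D(K, C3) = B9.
P[3]: D(K, 64) = 1E.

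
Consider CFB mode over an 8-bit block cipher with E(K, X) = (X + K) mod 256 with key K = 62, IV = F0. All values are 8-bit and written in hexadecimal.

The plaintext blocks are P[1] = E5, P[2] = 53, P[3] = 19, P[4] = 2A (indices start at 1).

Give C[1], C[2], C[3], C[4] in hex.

CFB encryption: C_i = P_i ⊕ E(K, C_{i−1}), with C_{0} = IV.
C[1]: E(K, F0) = 52; E5 ⊕ 52 = B7.
C[2]: E(K, B7) = 19; 53 ⊕ 19 = 4A.
C[3]: E(K, 4A) = AC; 19 ⊕ AC = B5.
C[4]: E(K, B5) = 17; 2A ⊕ 17 = 3D.

C[1] = B7, C[2] = 4A, C[3] = B5, C[4] = 3D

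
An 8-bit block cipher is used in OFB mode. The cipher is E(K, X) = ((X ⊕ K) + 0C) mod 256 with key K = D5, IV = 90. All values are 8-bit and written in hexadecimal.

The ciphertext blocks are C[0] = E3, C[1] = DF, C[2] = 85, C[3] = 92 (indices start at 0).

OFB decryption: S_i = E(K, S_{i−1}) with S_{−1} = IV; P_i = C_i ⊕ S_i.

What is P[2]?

P[0]: S = E(K, 90) = 51; E3 ⊕ 51 = B2.
P[1]: S = E(K, 51) = 90; DF ⊕ 90 = 4F.
P[2]: S = E(K, 90) = 51; 85 ⊕ 51 = D4.

P[2] = D4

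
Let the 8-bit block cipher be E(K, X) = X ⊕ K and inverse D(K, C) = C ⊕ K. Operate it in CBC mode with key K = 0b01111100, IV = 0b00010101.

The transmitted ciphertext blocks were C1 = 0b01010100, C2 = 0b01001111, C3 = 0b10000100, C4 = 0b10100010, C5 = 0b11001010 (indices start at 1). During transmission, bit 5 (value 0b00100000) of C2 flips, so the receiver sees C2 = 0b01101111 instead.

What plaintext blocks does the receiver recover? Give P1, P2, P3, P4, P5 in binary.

CBC decryption: P_i = D(K, C_i) ⊕ C_{i−1}, with C_{0} = IV.
Only C2 changed, to 0b01101111. In CBC, a change in C_i garbles P_i and flips the same bit in P_{i+1}. Decrypting the received ciphertext:
P1: D(K, 0b01010100) = 0b00101000; 0b00101000 ⊕ 0b00010101 = 0b00111101.
P2: D(K, 0b01101111) = 0b00010011; 0b00010011 ⊕ 0b01010100 = 0b01000111.
P3: D(K, 0b10000100) = 0b11111000; 0b11111000 ⊕ 0b01101111 = 0b10010111.
P4: D(K, 0b10100010) = 0b11011110; 0b11011110 ⊕ 0b10000100 = 0b01011010.
P5: D(K, 0b11001010) = 0b10110110; 0b10110110 ⊕ 0b10100010 = 0b00010100.
Blocks that differ from the original plaintext: P2, P3.

P1 = 0b00111101, P2 = 0b01000111, P3 = 0b10010111, P4 = 0b01011010, P5 = 0b00010100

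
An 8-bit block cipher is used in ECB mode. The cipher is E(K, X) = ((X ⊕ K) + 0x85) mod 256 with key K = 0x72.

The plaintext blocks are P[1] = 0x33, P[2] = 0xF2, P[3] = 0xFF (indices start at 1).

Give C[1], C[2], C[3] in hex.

ECB encryption: C_i = E(K, P_i).
C[1]: E(K, 0x33) = 0xC6.
C[2]: E(K, 0xF2) = 0x05.
C[3]: E(K, 0xFF) = 0x12.

C[1] = 0xC6, C[2] = 0x05, C[3] = 0x12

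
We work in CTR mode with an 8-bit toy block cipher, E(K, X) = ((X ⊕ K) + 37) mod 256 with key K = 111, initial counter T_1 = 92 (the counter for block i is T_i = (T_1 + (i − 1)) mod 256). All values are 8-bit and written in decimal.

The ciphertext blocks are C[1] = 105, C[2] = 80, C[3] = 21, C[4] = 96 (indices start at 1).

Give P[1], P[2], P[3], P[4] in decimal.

CTR decryption: S_i = E(K, T_i) where T_i is the counter for block i; P_i = C_i ⊕ S_i.
P[1]: T = 92, S = E(K, T) = 88; 105 ⊕ 88 = 49.
P[2]: T = 93, S = E(K, T) = 87; 80 ⊕ 87 = 7.
P[3]: T = 94, S = E(K, T) = 86; 21 ⊕ 86 = 67.
P[4]: T = 95, S = E(K, T) = 85; 96 ⊕ 85 = 53.

P[1] = 49, P[2] = 7, P[3] = 67, P[4] = 53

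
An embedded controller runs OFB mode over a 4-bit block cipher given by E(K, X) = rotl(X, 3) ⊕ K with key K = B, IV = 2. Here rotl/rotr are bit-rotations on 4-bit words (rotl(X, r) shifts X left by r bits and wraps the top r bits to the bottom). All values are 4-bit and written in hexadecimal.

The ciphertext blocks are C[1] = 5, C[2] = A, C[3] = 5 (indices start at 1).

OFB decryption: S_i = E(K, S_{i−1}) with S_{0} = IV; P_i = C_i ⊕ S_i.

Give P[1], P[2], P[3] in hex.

P[1] = F, P[2] = 4, P[3] = 9

P[1]: S = E(K, 2) = A; 5 ⊕ A = F.
P[2]: S = E(K, A) = E; A ⊕ E = 4.
P[3]: S = E(K, E) = C; 5 ⊕ C = 9.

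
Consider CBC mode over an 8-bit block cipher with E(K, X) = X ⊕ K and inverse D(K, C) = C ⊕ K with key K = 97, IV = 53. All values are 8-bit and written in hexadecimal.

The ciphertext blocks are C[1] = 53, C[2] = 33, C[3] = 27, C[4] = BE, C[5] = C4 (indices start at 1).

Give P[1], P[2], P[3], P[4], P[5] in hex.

CBC decryption: P_i = D(K, C_i) ⊕ C_{i−1}, with C_{0} = IV.
P[1]: D(K, 53) = C4; C4 ⊕ 53 = 97.
P[2]: D(K, 33) = A4; A4 ⊕ 53 = F7.
P[3]: D(K, 27) = B0; B0 ⊕ 33 = 83.
P[4]: D(K, BE) = 29; 29 ⊕ 27 = 0E.
P[5]: D(K, C4) = 53; 53 ⊕ BE = ED.

P[1] = 97, P[2] = F7, P[3] = 83, P[4] = 0E, P[5] = ED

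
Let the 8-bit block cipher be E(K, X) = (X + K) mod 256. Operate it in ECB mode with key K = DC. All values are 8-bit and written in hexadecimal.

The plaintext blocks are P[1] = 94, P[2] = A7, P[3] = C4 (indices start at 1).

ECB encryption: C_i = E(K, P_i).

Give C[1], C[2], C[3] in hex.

C[1] = 70, C[2] = 83, C[3] = A0

C[1]: E(K, 94) = 70.
C[2]: E(K, A7) = 83.
C[3]: E(K, C4) = A0.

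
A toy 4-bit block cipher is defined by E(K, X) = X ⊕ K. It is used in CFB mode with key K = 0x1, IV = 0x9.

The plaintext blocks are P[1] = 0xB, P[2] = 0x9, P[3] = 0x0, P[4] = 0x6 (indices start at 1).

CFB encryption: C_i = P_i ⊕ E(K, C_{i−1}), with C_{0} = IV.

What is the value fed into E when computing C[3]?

C[1]: E(K, 0x9) = 0x8; 0xB ⊕ 0x8 = 0x3.
C[2]: E(K, 0x3) = 0x2; 0x9 ⊕ 0x2 = 0xB.
C[3]: E(K, 0xB) = 0xA; 0x0 ⊕ 0xA = 0xA.
So the input to E for block [3] is 0xB.

0xB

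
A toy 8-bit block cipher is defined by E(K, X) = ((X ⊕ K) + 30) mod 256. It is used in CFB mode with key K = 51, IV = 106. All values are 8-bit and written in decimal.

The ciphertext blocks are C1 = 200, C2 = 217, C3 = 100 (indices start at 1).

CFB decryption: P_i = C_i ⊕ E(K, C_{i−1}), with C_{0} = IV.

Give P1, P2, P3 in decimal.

P1: E(K, 106) = 119; 200 ⊕ 119 = 191.
P2: E(K, 200) = 25; 217 ⊕ 25 = 192.
P3: E(K, 217) = 8; 100 ⊕ 8 = 108.

P1 = 191, P2 = 192, P3 = 108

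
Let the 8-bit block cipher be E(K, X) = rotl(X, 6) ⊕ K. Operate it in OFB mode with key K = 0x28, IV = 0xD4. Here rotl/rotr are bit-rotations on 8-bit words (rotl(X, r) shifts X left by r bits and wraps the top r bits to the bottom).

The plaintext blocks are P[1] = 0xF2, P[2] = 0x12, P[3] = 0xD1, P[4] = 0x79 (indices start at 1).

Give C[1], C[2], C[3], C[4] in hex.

OFB encryption: S_i = E(K, S_{i−1}) with S_{0} = IV; C_i = P_i ⊕ S_i.
C[1]: S = E(K, 0xD4) = 0x1D; 0xF2 ⊕ 0x1D = 0xEF.
C[2]: S = E(K, 0x1D) = 0x6F; 0x12 ⊕ 0x6F = 0x7D.
C[3]: S = E(K, 0x6F) = 0xF3; 0xD1 ⊕ 0xF3 = 0x22.
C[4]: S = E(K, 0xF3) = 0xD4; 0x79 ⊕ 0xD4 = 0xAD.

C[1] = 0xEF, C[2] = 0x7D, C[3] = 0x22, C[4] = 0xAD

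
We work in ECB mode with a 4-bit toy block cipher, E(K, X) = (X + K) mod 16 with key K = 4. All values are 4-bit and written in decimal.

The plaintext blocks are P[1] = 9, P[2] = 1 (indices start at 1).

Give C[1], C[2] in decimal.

C[1] = 13, C[2] = 5

ECB encryption: C_i = E(K, P_i).
C[1]: E(K, 9) = 13.
C[2]: E(K, 1) = 5.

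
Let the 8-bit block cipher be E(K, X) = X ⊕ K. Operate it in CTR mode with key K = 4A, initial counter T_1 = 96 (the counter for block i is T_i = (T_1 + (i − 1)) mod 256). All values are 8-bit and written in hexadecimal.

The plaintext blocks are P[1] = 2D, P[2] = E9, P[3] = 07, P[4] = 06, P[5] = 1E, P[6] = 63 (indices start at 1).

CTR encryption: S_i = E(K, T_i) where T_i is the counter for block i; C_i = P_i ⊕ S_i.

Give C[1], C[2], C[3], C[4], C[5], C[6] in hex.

C[1]: T = 96, S = E(K, T) = DC; 2D ⊕ DC = F1.
C[2]: T = 97, S = E(K, T) = DD; E9 ⊕ DD = 34.
C[3]: T = 98, S = E(K, T) = D2; 07 ⊕ D2 = D5.
C[4]: T = 99, S = E(K, T) = D3; 06 ⊕ D3 = D5.
C[5]: T = 9A, S = E(K, T) = D0; 1E ⊕ D0 = CE.
C[6]: T = 9B, S = E(K, T) = D1; 63 ⊕ D1 = B2.

C[1] = F1, C[2] = 34, C[3] = D5, C[4] = D5, C[5] = CE, C[6] = B2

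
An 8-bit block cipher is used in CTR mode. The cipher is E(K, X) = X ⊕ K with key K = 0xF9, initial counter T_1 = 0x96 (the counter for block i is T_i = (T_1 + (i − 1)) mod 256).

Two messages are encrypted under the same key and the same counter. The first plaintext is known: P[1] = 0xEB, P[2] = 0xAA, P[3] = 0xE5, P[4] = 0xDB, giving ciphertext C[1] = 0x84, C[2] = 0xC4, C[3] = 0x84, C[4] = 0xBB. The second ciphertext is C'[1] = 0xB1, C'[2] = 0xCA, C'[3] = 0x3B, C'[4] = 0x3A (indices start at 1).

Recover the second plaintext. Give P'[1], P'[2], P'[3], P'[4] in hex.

In CTR with a reused counter, both messages share the same keystream S_i, so C_i ⊕ C'_i = P_i ⊕ P'_i and thus P'_i = P_i ⊕ C_i ⊕ C'_i.
P'[1]: 0xEB ⊕ 0x84 ⊕ 0xB1 = 0xDE.
P'[2]: 0xAA ⊕ 0xC4 ⊕ 0xCA = 0xA4.
P'[3]: 0xE5 ⊕ 0x84 ⊕ 0x3B = 0x5A.
P'[4]: 0xDB ⊕ 0xBB ⊕ 0x3A = 0x5A.

P'[1] = 0xDE, P'[2] = 0xA4, P'[3] = 0x5A, P'[4] = 0x5A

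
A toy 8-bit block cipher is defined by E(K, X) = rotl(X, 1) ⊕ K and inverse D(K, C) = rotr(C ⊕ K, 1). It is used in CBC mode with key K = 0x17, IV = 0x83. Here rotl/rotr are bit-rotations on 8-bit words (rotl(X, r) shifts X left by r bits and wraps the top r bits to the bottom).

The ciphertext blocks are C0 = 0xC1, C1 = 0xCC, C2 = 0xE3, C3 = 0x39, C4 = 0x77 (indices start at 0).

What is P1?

P1 = 0x2C

CBC decryption: P_i = D(K, C_i) ⊕ C_{i−1}, with C_{−1} = IV.
P1: D(K, 0xCC) = 0xED; 0xED ⊕ 0xC1 = 0x2C.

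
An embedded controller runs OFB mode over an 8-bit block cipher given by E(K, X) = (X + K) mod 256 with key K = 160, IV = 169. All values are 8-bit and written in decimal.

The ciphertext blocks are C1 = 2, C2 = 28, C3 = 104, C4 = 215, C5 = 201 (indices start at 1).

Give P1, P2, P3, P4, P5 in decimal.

P1 = 75, P2 = 245, P3 = 225, P4 = 254, P5 = 0

OFB decryption: S_i = E(K, S_{i−1}) with S_{0} = IV; P_i = C_i ⊕ S_i.
P1: S = E(K, 169) = 73; 2 ⊕ 73 = 75.
P2: S = E(K, 73) = 233; 28 ⊕ 233 = 245.
P3: S = E(K, 233) = 137; 104 ⊕ 137 = 225.
P4: S = E(K, 137) = 41; 215 ⊕ 41 = 254.
P5: S = E(K, 41) = 201; 201 ⊕ 201 = 0.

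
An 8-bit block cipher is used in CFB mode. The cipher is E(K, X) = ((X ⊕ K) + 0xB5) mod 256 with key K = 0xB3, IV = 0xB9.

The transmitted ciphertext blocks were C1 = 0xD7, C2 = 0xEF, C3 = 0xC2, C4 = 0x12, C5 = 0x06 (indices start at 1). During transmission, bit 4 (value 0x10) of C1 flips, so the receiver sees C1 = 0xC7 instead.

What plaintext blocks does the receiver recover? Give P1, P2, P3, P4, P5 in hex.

CFB decryption: P_i = C_i ⊕ E(K, C_{i−1}), with C_{0} = IV.
Only C1 changed, to 0xC7. In CFB, a change in C_i flips the same bit in P_i and garbles P_{i+1}. Decrypting the received ciphertext:
P1: E(K, 0xB9) = 0xBF; 0xC7 ⊕ 0xBF = 0x78.
P2: E(K, 0xC7) = 0x29; 0xEF ⊕ 0x29 = 0xC6.
P3: E(K, 0xEF) = 0x11; 0xC2 ⊕ 0x11 = 0xD3.
P4: E(K, 0xC2) = 0x26; 0x12 ⊕ 0x26 = 0x34.
P5: E(K, 0x12) = 0x56; 0x06 ⊕ 0x56 = 0x50.
Blocks that differ from the original plaintext: P1, P2.

P1 = 0x78, P2 = 0xC6, P3 = 0xD3, P4 = 0x34, P5 = 0x50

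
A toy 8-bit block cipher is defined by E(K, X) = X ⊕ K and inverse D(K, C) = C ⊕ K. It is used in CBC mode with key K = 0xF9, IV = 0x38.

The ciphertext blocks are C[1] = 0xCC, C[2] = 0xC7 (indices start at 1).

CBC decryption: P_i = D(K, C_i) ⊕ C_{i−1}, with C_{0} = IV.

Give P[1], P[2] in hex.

P[1] = 0x0D, P[2] = 0xF2

P[1]: D(K, 0xCC) = 0x35; 0x35 ⊕ 0x38 = 0x0D.
P[2]: D(K, 0xC7) = 0x3E; 0x3E ⊕ 0xCC = 0xF2.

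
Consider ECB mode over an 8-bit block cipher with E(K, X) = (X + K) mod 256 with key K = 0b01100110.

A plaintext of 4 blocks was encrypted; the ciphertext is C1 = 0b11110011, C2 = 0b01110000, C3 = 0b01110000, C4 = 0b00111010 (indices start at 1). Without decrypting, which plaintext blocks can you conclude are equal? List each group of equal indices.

ECB encrypts each block independently with the same key, so equal ciphertext blocks imply equal plaintext blocks.
C2 = C3 = 0b01110000, so P2 = P3.

P2 = P3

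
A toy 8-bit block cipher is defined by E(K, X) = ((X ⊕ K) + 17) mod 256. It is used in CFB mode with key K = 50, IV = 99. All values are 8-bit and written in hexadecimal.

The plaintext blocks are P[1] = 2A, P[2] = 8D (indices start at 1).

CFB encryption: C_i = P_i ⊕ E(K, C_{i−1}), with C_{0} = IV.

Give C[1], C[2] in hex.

C[1]: E(K, 99) = E0; 2A ⊕ E0 = CA.
C[2]: E(K, CA) = B1; 8D ⊕ B1 = 3C.

C[1] = CA, C[2] = 3C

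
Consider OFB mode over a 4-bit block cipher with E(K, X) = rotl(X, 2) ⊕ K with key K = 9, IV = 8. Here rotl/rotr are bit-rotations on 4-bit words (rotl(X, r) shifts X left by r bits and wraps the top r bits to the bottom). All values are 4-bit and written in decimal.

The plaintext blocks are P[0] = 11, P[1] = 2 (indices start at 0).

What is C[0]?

OFB encryption: S_i = E(K, S_{i−1}) with S_{−1} = IV; C_i = P_i ⊕ S_i.
C[0]: S = E(K, 8) = 11; 11 ⊕ 11 = 0.

C[0] = 0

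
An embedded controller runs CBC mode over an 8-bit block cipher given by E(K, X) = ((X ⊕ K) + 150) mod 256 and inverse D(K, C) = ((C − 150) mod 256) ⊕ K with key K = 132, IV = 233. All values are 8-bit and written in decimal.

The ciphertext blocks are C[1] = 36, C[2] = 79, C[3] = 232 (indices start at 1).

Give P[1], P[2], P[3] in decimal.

CBC decryption: P_i = D(K, C_i) ⊕ C_{i−1}, with C_{0} = IV.
P[1]: D(K, 36) = 10; 10 ⊕ 233 = 227.
P[2]: D(K, 79) = 61; 61 ⊕ 36 = 25.
P[3]: D(K, 232) = 214; 214 ⊕ 79 = 153.

P[1] = 227, P[2] = 25, P[3] = 153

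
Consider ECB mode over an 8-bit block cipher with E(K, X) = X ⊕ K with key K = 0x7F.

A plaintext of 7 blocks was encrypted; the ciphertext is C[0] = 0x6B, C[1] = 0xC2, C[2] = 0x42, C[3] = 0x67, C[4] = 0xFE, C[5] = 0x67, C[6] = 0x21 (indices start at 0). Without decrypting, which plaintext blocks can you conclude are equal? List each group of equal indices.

P[3] = P[5]

ECB encrypts each block independently with the same key, so equal ciphertext blocks imply equal plaintext blocks.
C[3] = C[5] = 0x67, so P[3] = P[5].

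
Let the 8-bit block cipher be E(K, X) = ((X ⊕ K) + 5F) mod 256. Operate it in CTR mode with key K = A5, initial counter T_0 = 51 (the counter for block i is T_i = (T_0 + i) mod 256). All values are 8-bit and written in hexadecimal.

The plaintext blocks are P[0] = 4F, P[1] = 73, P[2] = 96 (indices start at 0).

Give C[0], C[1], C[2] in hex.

C[0] = 1C, C[1] = 25, C[2] = C3

CTR encryption: S_i = E(K, T_i) where T_i is the counter for block i; C_i = P_i ⊕ S_i.
C[0]: T = 51, S = E(K, T) = 53; 4F ⊕ 53 = 1C.
C[1]: T = 52, S = E(K, T) = 56; 73 ⊕ 56 = 25.
C[2]: T = 53, S = E(K, T) = 55; 96 ⊕ 55 = C3.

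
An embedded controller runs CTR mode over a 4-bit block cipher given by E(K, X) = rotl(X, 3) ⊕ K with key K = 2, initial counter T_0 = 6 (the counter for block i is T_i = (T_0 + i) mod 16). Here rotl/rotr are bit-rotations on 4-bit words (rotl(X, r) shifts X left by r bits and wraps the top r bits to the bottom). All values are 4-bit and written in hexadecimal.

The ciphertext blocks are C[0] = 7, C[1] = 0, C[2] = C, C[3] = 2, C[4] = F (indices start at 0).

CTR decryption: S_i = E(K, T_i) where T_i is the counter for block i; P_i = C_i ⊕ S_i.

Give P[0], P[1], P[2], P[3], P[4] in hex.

P[0] = 6, P[1] = 9, P[2] = A, P[3] = C, P[4] = 8

P[0]: T = 6, S = E(K, T) = 1; 7 ⊕ 1 = 6.
P[1]: T = 7, S = E(K, T) = 9; 0 ⊕ 9 = 9.
P[2]: T = 8, S = E(K, T) = 6; C ⊕ 6 = A.
P[3]: T = 9, S = E(K, T) = E; 2 ⊕ E = C.
P[4]: T = A, S = E(K, T) = 7; F ⊕ 7 = 8.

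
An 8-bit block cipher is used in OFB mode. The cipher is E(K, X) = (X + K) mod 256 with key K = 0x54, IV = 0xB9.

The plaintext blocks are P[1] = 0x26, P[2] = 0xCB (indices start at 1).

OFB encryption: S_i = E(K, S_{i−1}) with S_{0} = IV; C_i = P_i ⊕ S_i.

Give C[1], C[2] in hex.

C[1]: S = E(K, 0xB9) = 0x0D; 0x26 ⊕ 0x0D = 0x2B.
C[2]: S = E(K, 0x0D) = 0x61; 0xCB ⊕ 0x61 = 0xAA.

C[1] = 0x2B, C[2] = 0xAA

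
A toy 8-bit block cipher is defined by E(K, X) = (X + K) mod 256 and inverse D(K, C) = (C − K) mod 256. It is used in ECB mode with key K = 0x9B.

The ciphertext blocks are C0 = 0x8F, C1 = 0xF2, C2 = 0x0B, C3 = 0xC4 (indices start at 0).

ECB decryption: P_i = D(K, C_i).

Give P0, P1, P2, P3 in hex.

P0 = 0xF4, P1 = 0x57, P2 = 0x70, P3 = 0x29

P0: D(K, 0x8F) = 0xF4.
P1: D(K, 0xF2) = 0x57.
P2: D(K, 0x0B) = 0x70.
P3: D(K, 0xC4) = 0x29.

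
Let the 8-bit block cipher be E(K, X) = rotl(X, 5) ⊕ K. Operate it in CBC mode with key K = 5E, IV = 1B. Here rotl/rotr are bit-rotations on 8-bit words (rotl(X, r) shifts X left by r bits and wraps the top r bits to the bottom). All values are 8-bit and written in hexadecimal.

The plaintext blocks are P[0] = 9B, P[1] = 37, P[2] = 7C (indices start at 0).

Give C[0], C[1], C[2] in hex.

CBC encryption: C_i = E(K, P_i ⊕ C_{i−1}), with C_{−1} = IV.
C[0]: P[0] ⊕ 1B = 80; E(K, 80) = 4E.
C[1]: P[1] ⊕ 4E = 79; E(K, 79) = 71.
C[2]: P[2] ⊕ 71 = 0D; E(K, 0D) = FF.

C[0] = 4E, C[1] = 71, C[2] = FF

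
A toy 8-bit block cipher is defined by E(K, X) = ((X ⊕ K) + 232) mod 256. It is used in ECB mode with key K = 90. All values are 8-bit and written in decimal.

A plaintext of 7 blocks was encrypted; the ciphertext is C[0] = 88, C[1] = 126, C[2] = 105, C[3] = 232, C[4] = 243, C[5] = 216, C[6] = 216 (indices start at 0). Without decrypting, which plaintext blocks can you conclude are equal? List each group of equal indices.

ECB encrypts each block independently with the same key, so equal ciphertext blocks imply equal plaintext blocks.
C[5] = C[6] = 216, so P[5] = P[6].

P[5] = P[6]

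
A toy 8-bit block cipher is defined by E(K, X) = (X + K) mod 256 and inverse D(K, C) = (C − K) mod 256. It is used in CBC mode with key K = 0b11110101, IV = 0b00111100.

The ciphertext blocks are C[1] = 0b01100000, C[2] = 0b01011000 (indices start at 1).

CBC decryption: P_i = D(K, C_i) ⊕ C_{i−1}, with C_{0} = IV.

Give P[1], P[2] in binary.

P[1]: D(K, 0b01100000) = 0b01101011; 0b01101011 ⊕ 0b00111100 = 0b01010111.
P[2]: D(K, 0b01011000) = 0b01100011; 0b01100011 ⊕ 0b01100000 = 0b00000011.

P[1] = 0b01010111, P[2] = 0b00000011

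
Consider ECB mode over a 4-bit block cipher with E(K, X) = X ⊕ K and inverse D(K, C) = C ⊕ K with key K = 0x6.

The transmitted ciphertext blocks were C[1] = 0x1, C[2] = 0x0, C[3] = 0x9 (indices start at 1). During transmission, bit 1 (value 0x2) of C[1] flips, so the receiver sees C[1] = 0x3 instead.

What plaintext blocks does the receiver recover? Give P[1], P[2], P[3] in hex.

ECB decryption: P_i = D(K, C_i).
Only C[1] changed, to 0x3. In ECB, a change in C_i affects only P_i. Decrypting the received ciphertext:
P[1]: D(K, 0x3) = 0x5.
P[2]: D(K, 0x0) = 0x6.
P[3]: D(K, 0x9) = 0xF.
Blocks that differ from the original plaintext: P[1].

P[1] = 0x5, P[2] = 0x6, P[3] = 0xF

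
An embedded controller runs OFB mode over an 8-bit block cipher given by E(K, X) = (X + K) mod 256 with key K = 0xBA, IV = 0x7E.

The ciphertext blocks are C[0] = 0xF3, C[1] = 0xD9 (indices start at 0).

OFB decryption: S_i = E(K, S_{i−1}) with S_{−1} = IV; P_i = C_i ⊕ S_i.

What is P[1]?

P[1] = 0x2B

P[0]: S = E(K, 0x7E) = 0x38; 0xF3 ⊕ 0x38 = 0xCB.
P[1]: S = E(K, 0x38) = 0xF2; 0xD9 ⊕ 0xF2 = 0x2B.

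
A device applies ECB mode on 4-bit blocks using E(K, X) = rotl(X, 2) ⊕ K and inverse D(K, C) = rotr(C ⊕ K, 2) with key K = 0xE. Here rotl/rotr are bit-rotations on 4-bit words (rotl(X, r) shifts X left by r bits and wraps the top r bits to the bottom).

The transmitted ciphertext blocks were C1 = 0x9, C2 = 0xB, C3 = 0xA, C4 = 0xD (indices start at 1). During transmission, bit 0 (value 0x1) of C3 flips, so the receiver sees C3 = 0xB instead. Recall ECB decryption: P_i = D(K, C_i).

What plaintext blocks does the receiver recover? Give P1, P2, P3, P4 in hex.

Only C3 changed, to 0xB. In ECB, a change in C_i affects only P_i. Decrypting the received ciphertext:
P1: D(K, 0x9) = 0xD.
P2: D(K, 0xB) = 0x5.
P3: D(K, 0xB) = 0x5.
P4: D(K, 0xD) = 0xC.
Blocks that differ from the original plaintext: P3.

P1 = 0xD, P2 = 0x5, P3 = 0x5, P4 = 0xC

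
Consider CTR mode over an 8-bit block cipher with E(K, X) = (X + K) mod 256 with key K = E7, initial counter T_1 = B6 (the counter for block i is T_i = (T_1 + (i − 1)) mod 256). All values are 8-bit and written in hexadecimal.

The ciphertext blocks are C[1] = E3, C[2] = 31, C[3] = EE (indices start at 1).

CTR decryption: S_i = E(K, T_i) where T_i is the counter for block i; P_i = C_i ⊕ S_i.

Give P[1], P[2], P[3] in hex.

P[1]: T = B6, S = E(K, T) = 9D; E3 ⊕ 9D = 7E.
P[2]: T = B7, S = E(K, T) = 9E; 31 ⊕ 9E = AF.
P[3]: T = B8, S = E(K, T) = 9F; EE ⊕ 9F = 71.

P[1] = 7E, P[2] = AF, P[3] = 71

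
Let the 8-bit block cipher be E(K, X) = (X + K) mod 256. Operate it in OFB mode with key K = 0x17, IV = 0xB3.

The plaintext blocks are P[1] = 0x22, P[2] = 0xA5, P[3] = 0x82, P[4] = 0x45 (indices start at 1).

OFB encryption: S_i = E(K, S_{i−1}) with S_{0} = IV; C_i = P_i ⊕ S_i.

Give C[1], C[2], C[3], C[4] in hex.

C[1]: S = E(K, 0xB3) = 0xCA; 0x22 ⊕ 0xCA = 0xE8.
C[2]: S = E(K, 0xCA) = 0xE1; 0xA5 ⊕ 0xE1 = 0x44.
C[3]: S = E(K, 0xE1) = 0xF8; 0x82 ⊕ 0xF8 = 0x7A.
C[4]: S = E(K, 0xF8) = 0x0F; 0x45 ⊕ 0x0F = 0x4A.

C[1] = 0xE8, C[2] = 0x44, C[3] = 0x7A, C[4] = 0x4A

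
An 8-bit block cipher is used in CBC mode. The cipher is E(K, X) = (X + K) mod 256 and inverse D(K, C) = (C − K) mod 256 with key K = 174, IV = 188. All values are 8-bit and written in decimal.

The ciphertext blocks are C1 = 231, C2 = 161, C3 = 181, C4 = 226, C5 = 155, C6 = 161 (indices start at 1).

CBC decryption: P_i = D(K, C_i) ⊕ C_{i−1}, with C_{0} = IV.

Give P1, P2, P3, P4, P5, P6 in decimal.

P1 = 133, P2 = 20, P3 = 166, P4 = 129, P5 = 15, P6 = 104

P1: D(K, 231) = 57; 57 ⊕ 188 = 133.
P2: D(K, 161) = 243; 243 ⊕ 231 = 20.
P3: D(K, 181) = 7; 7 ⊕ 161 = 166.
P4: D(K, 226) = 52; 52 ⊕ 181 = 129.
P5: D(K, 155) = 237; 237 ⊕ 226 = 15.
P6: D(K, 161) = 243; 243 ⊕ 155 = 104.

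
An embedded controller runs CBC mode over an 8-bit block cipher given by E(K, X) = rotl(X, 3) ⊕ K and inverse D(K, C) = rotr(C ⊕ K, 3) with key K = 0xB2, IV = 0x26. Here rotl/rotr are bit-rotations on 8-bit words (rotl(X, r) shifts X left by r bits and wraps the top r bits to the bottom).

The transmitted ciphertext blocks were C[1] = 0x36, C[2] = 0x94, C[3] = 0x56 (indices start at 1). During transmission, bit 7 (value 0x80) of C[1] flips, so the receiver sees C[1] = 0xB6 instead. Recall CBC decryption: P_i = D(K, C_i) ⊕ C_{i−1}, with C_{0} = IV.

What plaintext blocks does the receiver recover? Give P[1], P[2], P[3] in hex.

Only C[1] changed, to 0xB6. In CBC, a change in C_i garbles P_i and flips the same bit in P_{i+1}. Decrypting the received ciphertext:
P[1]: D(K, 0xB6) = 0x80; 0x80 ⊕ 0x26 = 0xA6.
P[2]: D(K, 0x94) = 0xC4; 0xC4 ⊕ 0xB6 = 0x72.
P[3]: D(K, 0x56) = 0x9C; 0x9C ⊕ 0x94 = 0x08.
Blocks that differ from the original plaintext: P[1], P[2].

P[1] = 0xA6, P[2] = 0x72, P[3] = 0x08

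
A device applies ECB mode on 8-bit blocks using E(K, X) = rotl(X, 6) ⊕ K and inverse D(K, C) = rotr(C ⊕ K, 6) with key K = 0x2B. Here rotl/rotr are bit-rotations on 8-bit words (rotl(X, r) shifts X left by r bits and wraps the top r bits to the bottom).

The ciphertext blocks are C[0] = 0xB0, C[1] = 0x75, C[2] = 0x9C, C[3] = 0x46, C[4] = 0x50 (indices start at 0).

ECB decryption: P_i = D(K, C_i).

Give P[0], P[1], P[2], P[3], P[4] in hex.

P[0]: D(K, 0xB0) = 0x6E.
P[1]: D(K, 0x75) = 0x79.
P[2]: D(K, 0x9C) = 0xDE.
P[3]: D(K, 0x46) = 0xB5.
P[4]: D(K, 0x50) = 0xED.

P[0] = 0x6E, P[1] = 0x79, P[2] = 0xDE, P[3] = 0xB5, P[4] = 0xED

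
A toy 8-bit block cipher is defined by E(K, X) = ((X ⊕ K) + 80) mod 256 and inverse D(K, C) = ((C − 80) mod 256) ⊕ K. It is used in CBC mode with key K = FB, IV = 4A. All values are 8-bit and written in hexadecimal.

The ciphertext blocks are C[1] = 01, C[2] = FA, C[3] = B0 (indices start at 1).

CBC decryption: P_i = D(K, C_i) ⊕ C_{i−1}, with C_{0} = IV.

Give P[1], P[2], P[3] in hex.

P[1] = 30, P[2] = 80, P[3] = 31

P[1]: D(K, 01) = 7A; 7A ⊕ 4A = 30.
P[2]: D(K, FA) = 81; 81 ⊕ 01 = 80.
P[3]: D(K, B0) = CB; CB ⊕ FA = 31.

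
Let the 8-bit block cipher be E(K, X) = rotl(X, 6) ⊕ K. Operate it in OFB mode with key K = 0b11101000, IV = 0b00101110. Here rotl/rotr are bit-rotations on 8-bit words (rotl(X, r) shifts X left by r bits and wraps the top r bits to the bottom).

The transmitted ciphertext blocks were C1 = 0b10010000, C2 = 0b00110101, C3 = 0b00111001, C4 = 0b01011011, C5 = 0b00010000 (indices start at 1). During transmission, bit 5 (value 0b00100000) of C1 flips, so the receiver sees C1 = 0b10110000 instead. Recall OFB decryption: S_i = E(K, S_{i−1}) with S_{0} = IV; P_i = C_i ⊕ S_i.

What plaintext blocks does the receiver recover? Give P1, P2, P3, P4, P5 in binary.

Only C1 changed, to 0b10110000. In OFB, a change in C_i flips the same bit in P_i only; the keystream is unaffected. Decrypting the received ciphertext:
P1: S = E(K, 0b00101110) = 0b01100011; 0b10110000 ⊕ 0b01100011 = 0b11010011.
P2: S = E(K, 0b01100011) = 0b00110000; 0b00110101 ⊕ 0b00110000 = 0b00000101.
P3: S = E(K, 0b00110000) = 0b11100100; 0b00111001 ⊕ 0b11100100 = 0b11011101.
P4: S = E(K, 0b11100100) = 0b11010001; 0b01011011 ⊕ 0b11010001 = 0b10001010.
P5: S = E(K, 0b11010001) = 0b10011100; 0b00010000 ⊕ 0b10011100 = 0b10001100.
Blocks that differ from the original plaintext: P1.

P1 = 0b11010011, P2 = 0b00000101, P3 = 0b11011101, P4 = 0b10001010, P5 = 0b10001100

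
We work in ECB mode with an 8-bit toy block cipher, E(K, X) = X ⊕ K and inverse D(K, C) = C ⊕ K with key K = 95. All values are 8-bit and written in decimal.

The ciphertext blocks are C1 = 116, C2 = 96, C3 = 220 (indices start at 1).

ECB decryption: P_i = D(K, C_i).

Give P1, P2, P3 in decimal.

P1: D(K, 116) = 43.
P2: D(K, 96) = 63.
P3: D(K, 220) = 131.

P1 = 43, P2 = 63, P3 = 131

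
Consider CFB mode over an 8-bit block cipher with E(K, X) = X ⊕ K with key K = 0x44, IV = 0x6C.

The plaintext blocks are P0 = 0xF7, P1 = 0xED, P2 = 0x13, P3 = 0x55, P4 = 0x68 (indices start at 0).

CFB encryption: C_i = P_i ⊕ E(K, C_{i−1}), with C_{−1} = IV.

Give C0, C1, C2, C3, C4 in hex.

C0 = 0xDF, C1 = 0x76, C2 = 0x21, C3 = 0x30, C4 = 0x1C

C0: E(K, 0x6C) = 0x28; 0xF7 ⊕ 0x28 = 0xDF.
C1: E(K, 0xDF) = 0x9B; 0xED ⊕ 0x9B = 0x76.
C2: E(K, 0x76) = 0x32; 0x13 ⊕ 0x32 = 0x21.
C3: E(K, 0x21) = 0x65; 0x55 ⊕ 0x65 = 0x30.
C4: E(K, 0x30) = 0x74; 0x68 ⊕ 0x74 = 0x1C.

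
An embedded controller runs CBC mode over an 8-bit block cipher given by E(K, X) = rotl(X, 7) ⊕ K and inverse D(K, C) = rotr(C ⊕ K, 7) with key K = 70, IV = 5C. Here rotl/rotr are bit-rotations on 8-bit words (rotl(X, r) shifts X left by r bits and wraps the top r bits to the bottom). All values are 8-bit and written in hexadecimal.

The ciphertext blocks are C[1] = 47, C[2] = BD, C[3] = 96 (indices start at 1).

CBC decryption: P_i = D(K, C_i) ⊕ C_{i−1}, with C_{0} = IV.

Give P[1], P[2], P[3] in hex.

P[1] = 32, P[2] = DC, P[3] = 70

P[1]: D(K, 47) = 6E; 6E ⊕ 5C = 32.
P[2]: D(K, BD) = 9B; 9B ⊕ 47 = DC.
P[3]: D(K, 96) = CD; CD ⊕ BD = 70.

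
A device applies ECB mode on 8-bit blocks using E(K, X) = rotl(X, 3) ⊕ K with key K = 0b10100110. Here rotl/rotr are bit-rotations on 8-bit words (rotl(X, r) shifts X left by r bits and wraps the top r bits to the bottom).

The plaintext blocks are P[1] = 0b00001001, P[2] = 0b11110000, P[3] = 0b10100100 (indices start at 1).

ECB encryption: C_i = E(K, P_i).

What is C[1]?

C[1] = 0b11101110

C[1]: E(K, 0b00001001) = 0b11101110.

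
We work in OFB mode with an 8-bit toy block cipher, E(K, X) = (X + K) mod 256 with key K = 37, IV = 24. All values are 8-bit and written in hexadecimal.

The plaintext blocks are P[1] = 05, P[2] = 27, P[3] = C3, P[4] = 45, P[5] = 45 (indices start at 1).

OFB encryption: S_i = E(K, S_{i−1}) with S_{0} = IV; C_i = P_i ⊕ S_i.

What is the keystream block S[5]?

37

C[1]: S = E(K, 24) = 5B; 05 ⊕ 5B = 5E.
C[2]: S = E(K, 5B) = 92; 27 ⊕ 92 = B5.
C[3]: S = E(K, 92) = C9; C3 ⊕ C9 = 0A.
C[4]: S = E(K, C9) = 00; 45 ⊕ 00 = 45.
C[5]: S = E(K, 00) = 37; 45 ⊕ 37 = 72.
So S[5] = 37.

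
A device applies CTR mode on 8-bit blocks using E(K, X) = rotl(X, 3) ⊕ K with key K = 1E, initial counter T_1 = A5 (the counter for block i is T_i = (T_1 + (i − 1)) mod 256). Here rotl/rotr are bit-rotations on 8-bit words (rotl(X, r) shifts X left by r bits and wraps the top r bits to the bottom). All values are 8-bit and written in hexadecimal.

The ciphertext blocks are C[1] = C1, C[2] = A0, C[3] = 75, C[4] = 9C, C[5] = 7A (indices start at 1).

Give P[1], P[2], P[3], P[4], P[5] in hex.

CTR decryption: S_i = E(K, T_i) where T_i is the counter for block i; P_i = C_i ⊕ S_i.
P[1]: T = A5, S = E(K, T) = 33; C1 ⊕ 33 = F2.
P[2]: T = A6, S = E(K, T) = 2B; A0 ⊕ 2B = 8B.
P[3]: T = A7, S = E(K, T) = 23; 75 ⊕ 23 = 56.
P[4]: T = A8, S = E(K, T) = 5B; 9C ⊕ 5B = C7.
P[5]: T = A9, S = E(K, T) = 53; 7A ⊕ 53 = 29.

P[1] = F2, P[2] = 8B, P[3] = 56, P[4] = C7, P[5] = 29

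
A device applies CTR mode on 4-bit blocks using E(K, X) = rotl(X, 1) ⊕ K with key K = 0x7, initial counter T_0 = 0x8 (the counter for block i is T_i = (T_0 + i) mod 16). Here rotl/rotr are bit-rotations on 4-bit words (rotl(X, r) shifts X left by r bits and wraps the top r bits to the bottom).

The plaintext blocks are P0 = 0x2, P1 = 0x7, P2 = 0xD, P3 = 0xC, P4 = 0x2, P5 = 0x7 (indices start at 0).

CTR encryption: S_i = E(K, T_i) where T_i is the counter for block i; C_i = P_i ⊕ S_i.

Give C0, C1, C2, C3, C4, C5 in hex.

C0 = 0x4, C1 = 0x3, C2 = 0xF, C3 = 0xC, C4 = 0xC, C5 = 0xB

C0: T = 0x8, S = E(K, T) = 0x6; 0x2 ⊕ 0x6 = 0x4.
C1: T = 0x9, S = E(K, T) = 0x4; 0x7 ⊕ 0x4 = 0x3.
C2: T = 0xA, S = E(K, T) = 0x2; 0xD ⊕ 0x2 = 0xF.
C3: T = 0xB, S = E(K, T) = 0x0; 0xC ⊕ 0x0 = 0xC.
C4: T = 0xC, S = E(K, T) = 0xE; 0x2 ⊕ 0xE = 0xC.
C5: T = 0xD, S = E(K, T) = 0xC; 0x7 ⊕ 0xC = 0xB.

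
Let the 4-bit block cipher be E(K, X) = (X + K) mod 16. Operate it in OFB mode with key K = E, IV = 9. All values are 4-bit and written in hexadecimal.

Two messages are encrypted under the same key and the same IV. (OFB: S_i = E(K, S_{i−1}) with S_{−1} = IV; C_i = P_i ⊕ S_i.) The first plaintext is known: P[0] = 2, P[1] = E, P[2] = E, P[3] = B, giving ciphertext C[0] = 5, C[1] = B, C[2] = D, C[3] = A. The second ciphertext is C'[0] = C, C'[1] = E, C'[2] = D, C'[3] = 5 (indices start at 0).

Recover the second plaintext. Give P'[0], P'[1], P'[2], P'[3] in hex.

P'[0] = B, P'[1] = B, P'[2] = E, P'[3] = 4

In OFB with a reused IV, both messages share the same keystream S_i, so C_i ⊕ C'_i = P_i ⊕ P'_i and thus P'_i = P_i ⊕ C_i ⊕ C'_i.
P'[0]: 2 ⊕ 5 ⊕ C = B.
P'[1]: E ⊕ B ⊕ E = B.
P'[2]: E ⊕ D ⊕ D = E.
P'[3]: B ⊕ A ⊕ 5 = 4.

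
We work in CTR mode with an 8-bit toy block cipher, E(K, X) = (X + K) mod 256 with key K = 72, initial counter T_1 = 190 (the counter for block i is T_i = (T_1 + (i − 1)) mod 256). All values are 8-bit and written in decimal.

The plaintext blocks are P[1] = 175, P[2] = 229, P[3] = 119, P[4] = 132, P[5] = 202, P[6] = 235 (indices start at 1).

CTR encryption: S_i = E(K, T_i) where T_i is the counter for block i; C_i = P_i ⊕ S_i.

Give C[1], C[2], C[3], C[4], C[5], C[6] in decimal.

C[1]: T = 190, S = E(K, T) = 6; 175 ⊕ 6 = 169.
C[2]: T = 191, S = E(K, T) = 7; 229 ⊕ 7 = 226.
C[3]: T = 192, S = E(K, T) = 8; 119 ⊕ 8 = 127.
C[4]: T = 193, S = E(K, T) = 9; 132 ⊕ 9 = 141.
C[5]: T = 194, S = E(K, T) = 10; 202 ⊕ 10 = 192.
C[6]: T = 195, S = E(K, T) = 11; 235 ⊕ 11 = 224.

C[1] = 169, C[2] = 226, C[3] = 127, C[4] = 141, C[5] = 192, C[6] = 224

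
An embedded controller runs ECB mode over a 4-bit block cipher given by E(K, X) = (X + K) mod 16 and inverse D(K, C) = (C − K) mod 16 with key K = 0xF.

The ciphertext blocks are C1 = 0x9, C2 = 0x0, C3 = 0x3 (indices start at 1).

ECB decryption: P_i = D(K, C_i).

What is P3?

P3: D(K, 0x3) = 0x4.

P3 = 0x4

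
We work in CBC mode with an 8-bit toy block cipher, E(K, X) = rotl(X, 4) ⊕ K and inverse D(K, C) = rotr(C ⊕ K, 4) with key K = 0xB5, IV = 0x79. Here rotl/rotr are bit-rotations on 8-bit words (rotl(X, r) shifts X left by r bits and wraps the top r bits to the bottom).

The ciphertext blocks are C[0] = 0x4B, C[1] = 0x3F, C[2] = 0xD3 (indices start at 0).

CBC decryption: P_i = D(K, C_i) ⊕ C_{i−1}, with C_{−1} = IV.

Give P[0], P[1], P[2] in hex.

P[0]: D(K, 0x4B) = 0xEF; 0xEF ⊕ 0x79 = 0x96.
P[1]: D(K, 0x3F) = 0xA8; 0xA8 ⊕ 0x4B = 0xE3.
P[2]: D(K, 0xD3) = 0x66; 0x66 ⊕ 0x3F = 0x59.

P[0] = 0x96, P[1] = 0xE3, P[2] = 0x59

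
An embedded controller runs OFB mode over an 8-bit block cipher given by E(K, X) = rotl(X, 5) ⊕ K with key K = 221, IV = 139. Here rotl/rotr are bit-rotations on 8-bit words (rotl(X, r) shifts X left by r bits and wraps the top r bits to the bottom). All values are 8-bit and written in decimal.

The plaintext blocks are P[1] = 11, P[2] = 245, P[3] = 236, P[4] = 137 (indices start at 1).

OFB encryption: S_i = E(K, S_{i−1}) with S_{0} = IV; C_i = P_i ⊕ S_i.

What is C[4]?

C[4] = 206

C[1]: S = E(K, 139) = 172; 11 ⊕ 172 = 167.
C[2]: S = E(K, 172) = 72; 245 ⊕ 72 = 189.
C[3]: S = E(K, 72) = 212; 236 ⊕ 212 = 56.
C[4]: S = E(K, 212) = 71; 137 ⊕ 71 = 206.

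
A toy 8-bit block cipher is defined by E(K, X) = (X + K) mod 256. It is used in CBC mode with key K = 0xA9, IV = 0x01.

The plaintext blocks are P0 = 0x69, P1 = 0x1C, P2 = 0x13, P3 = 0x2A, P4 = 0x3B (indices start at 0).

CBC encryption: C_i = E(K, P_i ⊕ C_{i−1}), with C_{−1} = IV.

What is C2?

C2 = 0x4E

C0: P0 ⊕ 0x01 = 0x68; E(K, 0x68) = 0x11.
C1: P1 ⊕ 0x11 = 0x0D; E(K, 0x0D) = 0xB6.
C2: P2 ⊕ 0xB6 = 0xA5; E(K, 0xA5) = 0x4E.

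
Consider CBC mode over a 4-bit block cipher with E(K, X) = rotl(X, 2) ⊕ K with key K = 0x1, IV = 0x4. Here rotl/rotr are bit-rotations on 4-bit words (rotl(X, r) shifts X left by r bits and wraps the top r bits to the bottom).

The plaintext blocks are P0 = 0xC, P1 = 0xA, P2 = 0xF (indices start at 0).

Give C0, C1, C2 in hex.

C0 = 0x3, C1 = 0x7, C2 = 0x3

CBC encryption: C_i = E(K, P_i ⊕ C_{i−1}), with C_{−1} = IV.
C0: P0 ⊕ 0x4 = 0x8; E(K, 0x8) = 0x3.
C1: P1 ⊕ 0x3 = 0x9; E(K, 0x9) = 0x7.
C2: P2 ⊕ 0x7 = 0x8; E(K, 0x8) = 0x3.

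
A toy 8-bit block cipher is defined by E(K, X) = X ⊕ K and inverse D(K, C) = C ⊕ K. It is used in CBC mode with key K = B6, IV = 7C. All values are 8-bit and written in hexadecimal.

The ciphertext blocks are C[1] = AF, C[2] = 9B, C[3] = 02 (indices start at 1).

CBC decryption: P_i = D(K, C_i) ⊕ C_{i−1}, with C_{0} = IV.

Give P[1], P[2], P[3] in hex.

P[1]: D(K, AF) = 19; 19 ⊕ 7C = 65.
P[2]: D(K, 9B) = 2D; 2D ⊕ AF = 82.
P[3]: D(K, 02) = B4; B4 ⊕ 9B = 2F.

P[1] = 65, P[2] = 82, P[3] = 2F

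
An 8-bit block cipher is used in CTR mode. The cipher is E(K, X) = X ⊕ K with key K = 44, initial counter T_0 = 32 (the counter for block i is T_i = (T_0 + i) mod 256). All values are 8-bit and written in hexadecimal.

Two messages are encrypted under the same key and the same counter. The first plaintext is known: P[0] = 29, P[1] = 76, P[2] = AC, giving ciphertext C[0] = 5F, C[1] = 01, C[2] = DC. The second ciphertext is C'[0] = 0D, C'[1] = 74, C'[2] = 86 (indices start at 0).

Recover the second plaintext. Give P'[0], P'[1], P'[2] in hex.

In CTR with a reused counter, both messages share the same keystream S_i, so C_i ⊕ C'_i = P_i ⊕ P'_i and thus P'_i = P_i ⊕ C_i ⊕ C'_i.
P'[0]: 29 ⊕ 5F ⊕ 0D = 7B.
P'[1]: 76 ⊕ 01 ⊕ 74 = 03.
P'[2]: AC ⊕ DC ⊕ 86 = F6.

P'[0] = 7B, P'[1] = 03, P'[2] = F6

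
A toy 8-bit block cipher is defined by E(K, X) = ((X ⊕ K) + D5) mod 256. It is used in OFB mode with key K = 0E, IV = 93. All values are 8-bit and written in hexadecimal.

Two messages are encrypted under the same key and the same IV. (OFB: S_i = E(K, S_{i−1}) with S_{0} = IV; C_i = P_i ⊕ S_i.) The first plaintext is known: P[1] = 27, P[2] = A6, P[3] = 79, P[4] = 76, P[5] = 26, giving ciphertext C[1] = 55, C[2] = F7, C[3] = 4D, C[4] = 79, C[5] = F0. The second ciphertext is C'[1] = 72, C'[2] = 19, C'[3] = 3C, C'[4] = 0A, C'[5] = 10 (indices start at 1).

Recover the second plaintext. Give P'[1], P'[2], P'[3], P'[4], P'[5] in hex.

P'[1] = 00, P'[2] = 48, P'[3] = 08, P'[4] = 05, P'[5] = C6

In OFB with a reused IV, both messages share the same keystream S_i, so C_i ⊕ C'_i = P_i ⊕ P'_i and thus P'_i = P_i ⊕ C_i ⊕ C'_i.
P'[1]: 27 ⊕ 55 ⊕ 72 = 00.
P'[2]: A6 ⊕ F7 ⊕ 19 = 48.
P'[3]: 79 ⊕ 4D ⊕ 3C = 08.
P'[4]: 76 ⊕ 79 ⊕ 0A = 05.
P'[5]: 26 ⊕ F0 ⊕ 10 = C6.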